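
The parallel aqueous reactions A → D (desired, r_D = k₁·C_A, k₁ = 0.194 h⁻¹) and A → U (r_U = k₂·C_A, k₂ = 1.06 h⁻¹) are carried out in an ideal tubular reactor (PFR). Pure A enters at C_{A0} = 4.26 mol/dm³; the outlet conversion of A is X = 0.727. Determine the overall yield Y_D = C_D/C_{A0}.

C_A = C_{A0}(1−X) = 1.163 mol/dm³.
Both paths are first order in A, so the instantaneous fraction to D is constant: dC_D/d(−C_A) = k₁/(k₁+k₂) = 0.1547.
C_D = 0.1547·(C_{A0}−C_A) = 0.1547×3.097 = 0.479 mol/dm³.
Y_D = C_D/C_{A0} = 0.4791/4.26 = 0.112.

0.112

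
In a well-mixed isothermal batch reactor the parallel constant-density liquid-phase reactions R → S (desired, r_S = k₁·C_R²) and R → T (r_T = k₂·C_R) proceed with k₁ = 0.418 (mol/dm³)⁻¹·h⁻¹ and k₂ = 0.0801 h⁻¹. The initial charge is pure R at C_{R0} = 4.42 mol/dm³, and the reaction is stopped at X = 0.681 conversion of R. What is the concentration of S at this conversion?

2.81 mol/dm³

C_R = C_{R0}(1−X) = 1.410 mol/dm³.
Along a PFR/batch, dC_T/dC_R = −r_T/(r_S+r_T) = −k₂/(k₂+k₁·C_R).
Integrating from C_{R0} to C_R: C_T = (0.0801/0.418)·ln[(0.0801+0.418·4.42)/(0.0801+0.418·1.41)] = 0.1916·ln(1.928/0.6695) = 0.2027 mol/dm³.
Then C_S = (C_{R0}−C_R) − C_T = 3.010 − 0.2027 = 2.807 mol/dm³.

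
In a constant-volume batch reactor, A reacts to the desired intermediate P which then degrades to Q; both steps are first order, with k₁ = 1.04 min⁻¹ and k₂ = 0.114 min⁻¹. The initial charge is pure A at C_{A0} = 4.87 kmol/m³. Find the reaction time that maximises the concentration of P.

The intermediate peaks when r₁ = r₂, i.e. k₁e^(−k₁t) = k₂e^(−k₂t), giving t_opt = ln(k₂/k₁)/(k₂−k₁).
= ln(0.114/1.04)/(0.114−1.04) = ln(0.1096)/-0.9260 = -2.211/-0.9260 = 2.39 min.

2.39 min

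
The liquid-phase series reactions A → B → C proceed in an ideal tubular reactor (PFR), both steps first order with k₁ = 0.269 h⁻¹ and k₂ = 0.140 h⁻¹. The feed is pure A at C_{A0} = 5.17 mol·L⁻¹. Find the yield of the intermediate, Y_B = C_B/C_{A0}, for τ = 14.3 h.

The intermediate concentration in a first-order A→B→C sequence is C_B = k₁C_{A0}(e^(−k₁τ) − e^(−k₂τ))/(k₂−k₁).
e^(−k₁τ) = e^(−0.269×14.3) = e^(−3.847) = 0.02135; e^(−k₂τ) = e^(−2.002) = 0.1351.
C_B = 0.269×5.17/(0.140−0.269) × (0.02135−0.1351) = (-10.78)×(-0.1137) = 1.226 mol·L⁻¹.
Y_B = C_B/C_{A0} = 1.226/5.17 = 0.237.

0.237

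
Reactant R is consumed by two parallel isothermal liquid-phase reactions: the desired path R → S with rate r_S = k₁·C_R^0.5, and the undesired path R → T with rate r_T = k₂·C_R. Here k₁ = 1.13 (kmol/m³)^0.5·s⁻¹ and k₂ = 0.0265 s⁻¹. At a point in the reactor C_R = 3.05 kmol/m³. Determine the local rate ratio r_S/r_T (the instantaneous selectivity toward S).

S_{S/T} = r_S/r_T = (k₁·C_R^0.5)/(k₂·C_R) = (k₁/k₂)·C_R^-0.5.
= (1.13×3.050^0.5) / (0.0265×3.050) = 1.973/0.08082 = 24.4.

24.4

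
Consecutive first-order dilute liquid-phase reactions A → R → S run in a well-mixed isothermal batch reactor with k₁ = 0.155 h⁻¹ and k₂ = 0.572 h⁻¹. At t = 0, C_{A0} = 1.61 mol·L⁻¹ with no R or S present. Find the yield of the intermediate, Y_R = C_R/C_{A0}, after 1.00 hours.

The intermediate concentration in a first-order A→B→C sequence is C_R = k₁C_{A0}(e^(−k₁t) − e^(−k₂t))/(k₂−k₁).
e^(−k₁t) = e^(−0.155×1.00) = e^(−0.1550) = 0.8564; e^(−k₂t) = e^(−0.5720) = 0.5644.
C_R = 0.155×1.61/(0.572−0.155) × (0.8564−0.5644) = 0.5984×0.2920 = 0.1748 mol·L⁻¹.
Y_R = C_R/C_{A0} = 0.1748/1.61 = 0.109.

0.109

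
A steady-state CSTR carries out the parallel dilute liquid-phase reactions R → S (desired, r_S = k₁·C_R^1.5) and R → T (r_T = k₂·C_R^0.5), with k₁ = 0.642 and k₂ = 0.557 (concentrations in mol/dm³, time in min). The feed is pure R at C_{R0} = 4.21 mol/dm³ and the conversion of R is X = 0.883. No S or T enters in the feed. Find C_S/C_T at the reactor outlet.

0.568

Exit C_R = C_{R0}(1−X) = 4.21×0.117 = 0.4926 mol/dm³.
Rates in a CSTR are evaluated at the outlet concentration: r_S = 0.642×0.4926^1.5 = 0.2219, r_T = 0.557×0.4926^0.5 = 0.3909.
Overall selectivity = C_S/C_T = r_Sτ/(r_Tτ) = r_S/r_T = 0.568.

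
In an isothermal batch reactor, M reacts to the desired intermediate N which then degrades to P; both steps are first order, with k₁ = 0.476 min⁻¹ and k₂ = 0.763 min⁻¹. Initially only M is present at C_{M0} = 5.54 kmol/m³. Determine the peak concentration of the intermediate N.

1.58 kmol/m³

At the optimum, C_{N,max}/C_{M0} = (k₁/k₂)^[k₂/(k₂−k₁)].
= (0.476/0.763)^(0.763/(0.763−0.476)) = (0.6239)^(2.659) = 0.2852.
C_{N,max} = 0.2852×5.54 = 1.58 kmol/m³.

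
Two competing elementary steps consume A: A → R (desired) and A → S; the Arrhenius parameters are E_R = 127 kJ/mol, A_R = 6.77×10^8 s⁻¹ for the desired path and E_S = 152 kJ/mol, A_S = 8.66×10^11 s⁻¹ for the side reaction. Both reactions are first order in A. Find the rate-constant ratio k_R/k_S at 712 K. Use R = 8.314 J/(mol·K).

k_R/k_S = (A_R/A_S)·exp[−(E_R−E_S)/(RT)] = (A_R/A_S)·exp[(E_S−E_R)/(RT)].
(E_S−E_R)/(RT) = (152−127)×10³/(8.314×712) = 25000/5920 = 4.223.
k_R/k_S = (6.77×10^8/8.66×10^11)·exp(4.223) = 7.818×10^-4 × 68.26 = 0.0534.

0.0534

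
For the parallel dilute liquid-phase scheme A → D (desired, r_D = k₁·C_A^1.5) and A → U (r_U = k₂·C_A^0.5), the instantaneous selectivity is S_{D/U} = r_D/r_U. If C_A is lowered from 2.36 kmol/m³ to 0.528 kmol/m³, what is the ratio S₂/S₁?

0.224

S_{D/U} = (k₁/k₂)·C_A, so S₂/S₁ = (C_{A,2}/C_{A,1}).
= 0.528/2.36 = 0.224.
Selectivity toward D falls as C_A falls — high-concentration operation is favoured.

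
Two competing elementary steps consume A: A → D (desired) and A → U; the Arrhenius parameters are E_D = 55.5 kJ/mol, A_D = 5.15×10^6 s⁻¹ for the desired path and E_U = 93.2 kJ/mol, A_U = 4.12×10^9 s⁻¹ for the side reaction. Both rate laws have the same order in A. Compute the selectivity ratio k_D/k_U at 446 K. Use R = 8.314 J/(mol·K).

32.5

k_D/k_U = (A_D/A_U)·exp[−(E_D−E_U)/(RT)] = (A_D/A_U)·exp[(E_U−E_D)/(RT)].
(E_U−E_D)/(RT) = (93.2−55.5)×10³/(8.314×446) = 37700/3708 = 10.17.
k_D/k_U = (5.15×10^6/4.12×10^9)·exp(10.17) = 0.001250 × 26032 = 32.5.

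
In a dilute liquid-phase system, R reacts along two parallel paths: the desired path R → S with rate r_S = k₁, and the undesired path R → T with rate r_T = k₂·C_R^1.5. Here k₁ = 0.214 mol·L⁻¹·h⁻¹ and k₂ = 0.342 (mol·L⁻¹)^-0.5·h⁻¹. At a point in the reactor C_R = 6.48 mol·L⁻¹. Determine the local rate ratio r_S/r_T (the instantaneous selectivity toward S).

0.0379

S_{S/T} = r_S/r_T = (k₁)/(k₂·C_R^1.5) = (k₁/k₂)·C_R^-1.5.
= (0.214) / (0.342×6.480^1.5) = 0.2140/5.641 = 0.0379.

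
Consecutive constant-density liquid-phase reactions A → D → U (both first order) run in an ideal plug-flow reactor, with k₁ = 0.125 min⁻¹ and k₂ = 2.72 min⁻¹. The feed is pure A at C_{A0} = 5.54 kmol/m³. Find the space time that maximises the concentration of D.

1.19 min

For first-order series the maximum of C_D occurs at τ_opt = ln(k₂/k₁)/(k₂−k₁).
= ln(2.72/0.125)/(2.72−0.125) = ln(21.76)/2.595 = 3.080/2.595 = 1.19 min.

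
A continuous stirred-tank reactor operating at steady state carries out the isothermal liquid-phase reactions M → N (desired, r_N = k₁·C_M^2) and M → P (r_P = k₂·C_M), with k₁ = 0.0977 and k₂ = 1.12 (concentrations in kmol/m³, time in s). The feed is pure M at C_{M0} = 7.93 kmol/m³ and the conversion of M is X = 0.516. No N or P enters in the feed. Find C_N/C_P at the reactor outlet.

Exit C_M = C_{M0}(1−X) = 7.93×0.484 = 3.838 kmol/m³.
Rates in a CSTR are evaluated at the outlet concentration: r_N = 0.0977×3.838^2 = 1.439, r_P = 1.12×3.838 = 4.299.
Overall selectivity = C_N/C_P = r_Nτ/(r_Pτ) = r_N/r_P = 0.335.

0.335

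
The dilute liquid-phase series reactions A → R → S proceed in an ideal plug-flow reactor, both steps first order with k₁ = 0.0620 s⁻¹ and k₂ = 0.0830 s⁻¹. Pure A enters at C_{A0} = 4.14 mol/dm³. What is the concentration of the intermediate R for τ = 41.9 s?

0.532 mol/dm³

The intermediate concentration in a first-order A→B→C sequence is C_R = k₁C_{A0}(e^(−k₁τ) − e^(−k₂τ))/(k₂−k₁).
e^(−k₁τ) = e^(−0.0620×41.9) = e^(−2.598) = 0.07444; e^(−k₂τ) = e^(−3.478) = 0.03088.
C_R = 0.0620×4.14/(0.0830−0.0620) × (0.07444−0.03088) = 12.22×0.04356 = 0.5324 mol/dm³.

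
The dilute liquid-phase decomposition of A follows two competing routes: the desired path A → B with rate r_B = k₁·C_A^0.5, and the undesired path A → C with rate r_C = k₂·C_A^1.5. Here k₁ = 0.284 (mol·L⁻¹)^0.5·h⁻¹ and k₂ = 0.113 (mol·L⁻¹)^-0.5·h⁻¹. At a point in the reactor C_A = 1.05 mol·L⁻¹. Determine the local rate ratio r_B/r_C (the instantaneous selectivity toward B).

2.39

S_{B/C} = r_B/r_C = (k₁·C_A^0.5)/(k₂·C_A^1.5) = (k₁/k₂)·C_A⁻¹.
= (0.284×1.050^0.5) / (0.113×1.050^1.5) = 0.2910/0.1216 = 2.39.
The undesired path is higher order in A, so low C_A (CSTR or dilute feed) favours B.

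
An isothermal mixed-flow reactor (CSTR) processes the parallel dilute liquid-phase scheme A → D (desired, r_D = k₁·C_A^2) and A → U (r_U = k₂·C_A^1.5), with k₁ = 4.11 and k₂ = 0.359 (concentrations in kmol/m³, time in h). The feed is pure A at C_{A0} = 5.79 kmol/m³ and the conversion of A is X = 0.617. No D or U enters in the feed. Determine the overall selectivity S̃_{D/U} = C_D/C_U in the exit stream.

Exit C_A = C_{A0}(1−X) = 5.79×0.383 = 2.218 kmol/m³.
In a CSTR the entire volume is at exit conditions, so r_D = 4.11×2.218^2 = 20.21 and r_U = 0.359×2.218^1.5 = 1.186.
Overall selectivity = C_D/C_U = r_Dτ/(r_Uτ) = r_D/r_U = 17.0.

17.0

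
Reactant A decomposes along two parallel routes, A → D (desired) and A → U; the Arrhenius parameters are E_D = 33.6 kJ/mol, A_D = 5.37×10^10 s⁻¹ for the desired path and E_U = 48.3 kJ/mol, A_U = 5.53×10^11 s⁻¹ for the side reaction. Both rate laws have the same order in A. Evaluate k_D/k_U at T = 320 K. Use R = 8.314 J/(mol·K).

Since both paths have the same order in A, the concentration cancels and S_{D/U} = k_D/k_U = (A_D/A_U)·exp[(E_U−E_D)/(RT)].
(E_U−E_D)/(RT) = (48.3−33.6)×10³/(8.314×320) = 14700/2660 = 5.525.
k_D/k_U = (5.37×10^10/5.53×10^11)·exp(5.525) = 0.09711 × 251.0 = 24.4.

24.4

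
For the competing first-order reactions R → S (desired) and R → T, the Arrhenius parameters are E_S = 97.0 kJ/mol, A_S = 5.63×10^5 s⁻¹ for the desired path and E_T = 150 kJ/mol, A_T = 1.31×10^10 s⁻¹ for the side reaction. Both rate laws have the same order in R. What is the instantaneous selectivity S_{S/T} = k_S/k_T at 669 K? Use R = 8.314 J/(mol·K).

Since both paths have the same order in R, the concentration cancels and S_{S/T} = k_S/k_T = (A_S/A_T)·exp[(E_T−E_S)/(RT)].
(E_T−E_S)/(RT) = (150−97.0)×10³/(8.314×669) = 53000/5562 = 9.529.
k_S/k_T = (5.63×10^5/1.31×10^10)·exp(9.529) = 4.298×10^-5 × 13751 = 0.591.

0.591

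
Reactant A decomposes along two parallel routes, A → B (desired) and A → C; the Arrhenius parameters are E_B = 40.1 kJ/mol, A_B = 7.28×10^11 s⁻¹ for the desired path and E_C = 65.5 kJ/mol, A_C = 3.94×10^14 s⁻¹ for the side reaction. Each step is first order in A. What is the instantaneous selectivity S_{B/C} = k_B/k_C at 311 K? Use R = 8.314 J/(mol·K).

With equal orders, S_{B/C} = k_B/k_C = (A_B/A_C)·exp[(E_C−E_B)/(RT)].
(E_C−E_B)/(RT) = (65.5−40.1)×10³/(8.314×311) = 25400/2586 = 9.823.
k_B/k_C = (7.28×10^11/3.94×10^14)·exp(9.823) = 0.001848 × 18461 = 34.1.

34.1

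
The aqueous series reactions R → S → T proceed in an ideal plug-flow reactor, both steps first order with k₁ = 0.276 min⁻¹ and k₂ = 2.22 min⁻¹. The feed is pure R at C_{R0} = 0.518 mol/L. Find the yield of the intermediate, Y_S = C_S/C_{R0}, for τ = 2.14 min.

For first-order series with pure R initially, C_S(τ) = k₁C_{R0}/(k₂−k₁)·(e^(−k₁τ) − e^(−k₂τ)).
e^(−k₁τ) = e^(−0.276×2.14) = e^(−0.5906) = 0.5540; e^(−k₂τ) = e^(−4.751) = 0.008645.
C_S = 0.276×0.518/(2.22−0.276) × (0.5540−0.008645) = 0.07354×0.5453 = 0.04011 mol/L.
Y_S = C_S/C_{R0} = 0.04011/0.518 = 0.0774.

0.0774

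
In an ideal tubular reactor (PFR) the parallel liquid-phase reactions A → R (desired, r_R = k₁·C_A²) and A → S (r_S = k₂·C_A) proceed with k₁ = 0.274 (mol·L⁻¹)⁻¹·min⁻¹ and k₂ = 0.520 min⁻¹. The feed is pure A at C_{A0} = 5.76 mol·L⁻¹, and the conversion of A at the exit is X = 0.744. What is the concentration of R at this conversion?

C_A = C_{A0}(1−X) = 1.475 mol·L⁻¹.
Along a PFR/batch, dC_S/dC_A = −r_S/(r_R+r_S) = −k₂/(k₂+k₁·C_A).
Integrating from C_{A0} to C_A: C_S = (0.520/0.274)·ln[(0.520+0.274·5.76)/(0.520+0.274·1.47)] = 1.898·ln(2.098/0.9240) = 1.556 mol·L⁻¹.
Then C_R = (C_{A0}−C_A) − C_S = 4.285 − 1.556 = 2.729 mol·L⁻¹.

2.73 mol·L⁻¹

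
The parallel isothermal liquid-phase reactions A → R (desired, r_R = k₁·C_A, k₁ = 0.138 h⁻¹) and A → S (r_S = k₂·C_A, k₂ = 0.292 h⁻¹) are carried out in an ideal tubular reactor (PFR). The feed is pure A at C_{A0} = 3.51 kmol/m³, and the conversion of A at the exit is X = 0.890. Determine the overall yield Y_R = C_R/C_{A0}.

C_A = C_{A0}(1−X) = 0.3861 kmol/m³.
Both paths are first order in A, so the instantaneous fraction to R is constant: dC_R/d(−C_A) = k₁/(k₁+k₂) = 0.3209.
C_R = 0.3209·(C_{A0}−C_A) = 0.3209×3.124 = 1.00 kmol/m³.
Y_R = C_R/C_{A0} = 1.003/3.51 = 0.286.

0.286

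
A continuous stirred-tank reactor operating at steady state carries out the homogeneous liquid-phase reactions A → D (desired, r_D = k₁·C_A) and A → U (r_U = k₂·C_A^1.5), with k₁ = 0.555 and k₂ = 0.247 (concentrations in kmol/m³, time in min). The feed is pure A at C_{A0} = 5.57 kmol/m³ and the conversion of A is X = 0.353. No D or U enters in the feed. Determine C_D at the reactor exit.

Exit C_A = C_{A0}(1−X) = 5.57×0.647 = 3.604 kmol/m³.
In a CSTR the entire volume is at exit conditions, so r_D = 0.555×3.604 = 2.000 and r_U = 0.247×3.604^1.5 = 1.690.
Fraction of consumed A going to D: r_D/(r_D+r_U) = 0.5420.
C_D = 0.5420·C_{A0}·X = 0.5420×5.57×0.353 = 1.07 kmol/m³.

1.07 kmol/m³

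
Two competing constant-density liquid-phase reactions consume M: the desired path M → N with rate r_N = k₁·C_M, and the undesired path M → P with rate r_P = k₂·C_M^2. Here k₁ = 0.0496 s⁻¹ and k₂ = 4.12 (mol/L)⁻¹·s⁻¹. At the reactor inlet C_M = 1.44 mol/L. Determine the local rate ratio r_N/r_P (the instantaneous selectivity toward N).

S_{N/P} = r_N/r_P = (k₁·C_M)/(k₂·C_M^2) = (k₁/k₂)·C_M⁻¹.
= (0.0496×1.440) / (4.12×1.440^2) = 0.07142/8.543 = 0.00836.
The undesired path is higher order in M, so low C_M (CSTR or dilute feed) favours N.

0.00836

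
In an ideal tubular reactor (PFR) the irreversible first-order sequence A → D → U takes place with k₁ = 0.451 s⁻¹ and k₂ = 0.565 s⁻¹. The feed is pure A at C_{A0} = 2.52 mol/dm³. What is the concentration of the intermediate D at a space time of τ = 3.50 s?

For first-order series with pure A initially, C_D(τ) = k₁C_{A0}/(k₂−k₁)·(e^(−k₁τ) − e^(−k₂τ)).
e^(−k₁τ) = e^(−0.451×3.50) = e^(−1.579) = 0.2063; e^(−k₂τ) = e^(−1.977) = 0.1384.
C_D = 0.451×2.52/(0.565−0.451) × (0.2063−0.1384) = 9.969×0.06787 = 0.6766 mol/dm³.

0.677 mol/dm³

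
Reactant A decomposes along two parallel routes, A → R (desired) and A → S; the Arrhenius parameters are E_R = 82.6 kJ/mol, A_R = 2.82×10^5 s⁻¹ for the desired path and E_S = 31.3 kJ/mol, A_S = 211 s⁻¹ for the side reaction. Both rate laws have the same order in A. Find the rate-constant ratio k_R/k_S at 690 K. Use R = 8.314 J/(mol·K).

With equal orders, S_{R/S} = k_R/k_S = (A_R/A_S)·exp[(E_S−E_R)/(RT)].
(E_S−E_R)/(RT) = (31.3−82.6)×10³/(8.314×690) = -51300/5737 = -8.942.
k_R/k_S = (2.82×10^5/211)·exp(-8.942) = 1336 × 1.307×10^-4 = 0.175.
Since E_R > E_S, raising the temperature improves selectivity toward R.

0.175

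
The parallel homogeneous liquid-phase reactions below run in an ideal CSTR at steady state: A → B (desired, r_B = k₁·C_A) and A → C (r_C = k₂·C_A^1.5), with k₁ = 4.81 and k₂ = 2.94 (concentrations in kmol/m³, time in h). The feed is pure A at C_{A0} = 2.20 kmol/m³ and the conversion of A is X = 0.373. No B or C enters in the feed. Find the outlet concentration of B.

Exit C_A = C_{A0}(1−X) = 2.20×0.627 = 1.379 kmol/m³.
In a CSTR the entire volume is at exit conditions, so r_B = 4.81×1.379 = 6.635 and r_C = 2.94×1.379^1.5 = 4.763.
Fraction of consumed A going to B: r_B/(r_B+r_C) = 0.5821.
C_B = 0.5821·C_{A0}·X = 0.5821×2.20×0.373 = 0.478 kmol/m³.

0.478 kmol/m³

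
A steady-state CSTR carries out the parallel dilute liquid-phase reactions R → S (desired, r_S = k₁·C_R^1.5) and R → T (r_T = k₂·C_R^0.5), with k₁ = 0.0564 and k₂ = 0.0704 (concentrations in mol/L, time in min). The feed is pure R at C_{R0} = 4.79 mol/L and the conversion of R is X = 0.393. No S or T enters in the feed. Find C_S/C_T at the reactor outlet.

2.33

Exit C_R = C_{R0}(1−X) = 4.79×0.607 = 2.908 mol/L.
A CSTR operates uniformly at the exit composition, giving r_S = 0.2796 and r_T = 0.1200 (each k·C_R^n at C_R = 2.908).
Overall selectivity = C_S/C_T = r_Sτ/(r_Tτ) = r_S/r_T = 2.33.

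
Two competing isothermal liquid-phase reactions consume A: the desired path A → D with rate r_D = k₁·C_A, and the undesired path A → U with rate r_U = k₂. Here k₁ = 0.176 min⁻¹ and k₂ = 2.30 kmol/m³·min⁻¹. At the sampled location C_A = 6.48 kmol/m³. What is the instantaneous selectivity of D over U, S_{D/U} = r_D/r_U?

0.496

S_{D/U} = r_D/r_U = (k₁·C_A)/(k₂) = (k₁/k₂)·C_A.
= (0.176×6.480) / (2.30) = 1.140/2.300 = 0.496.
Since the desired path is higher order in A, keeping C_A high (PFR or concentrated feed) favours D.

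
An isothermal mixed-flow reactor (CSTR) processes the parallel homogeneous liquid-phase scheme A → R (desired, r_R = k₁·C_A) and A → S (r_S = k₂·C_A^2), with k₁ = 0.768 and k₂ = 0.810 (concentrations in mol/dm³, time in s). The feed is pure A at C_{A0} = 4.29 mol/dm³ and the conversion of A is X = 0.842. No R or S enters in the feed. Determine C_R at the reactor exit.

Exit C_A = C_{A0}(1−X) = 4.29×0.158 = 0.6778 mol/dm³.
Rates in a CSTR are evaluated at the outlet concentration: r_R = 0.768×0.6778 = 0.5206, r_S = 0.810×0.6778^2 = 0.3721.
Fraction of consumed A going to R: r_R/(r_R+r_S) = 0.5831.
C_R = 0.5831·C_{A0}·X = 0.5831×4.29×0.842 = 2.11 mol/dm³.

2.11 mol/dm³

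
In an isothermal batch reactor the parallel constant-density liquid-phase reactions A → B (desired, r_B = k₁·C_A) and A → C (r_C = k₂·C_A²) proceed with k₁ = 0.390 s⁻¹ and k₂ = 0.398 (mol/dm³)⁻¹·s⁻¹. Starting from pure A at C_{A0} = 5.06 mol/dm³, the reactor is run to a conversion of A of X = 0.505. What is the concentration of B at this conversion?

0.539 mol/dm³

C_A = C_{A0}(1−X) = 2.505 mol/dm³.
Along a PFR/batch, dC_B/dC_A = −r_B/(r_B+r_C) = −k₁/(k₁+k₂·C_A).
Integrating from C_{A0} to C_A: C_B = (0.390/0.398)·ln[(0.390+0.398·5.06)/(0.390+0.398·2.50)] = 0.9799·ln(2.404/1.387) = 0.5390 mol/dm³.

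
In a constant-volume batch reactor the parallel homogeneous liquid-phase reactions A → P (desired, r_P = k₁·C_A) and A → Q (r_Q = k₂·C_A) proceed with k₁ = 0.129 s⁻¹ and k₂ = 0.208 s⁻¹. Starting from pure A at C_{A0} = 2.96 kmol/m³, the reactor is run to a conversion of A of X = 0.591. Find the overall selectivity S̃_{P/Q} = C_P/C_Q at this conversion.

C_A = C_{A0}(1−X) = 1.211 kmol/m³.
Both paths are first order in A, so the instantaneous fraction to P is constant: dC_P/d(−C_A) = k₁/(k₁+k₂) = 0.3828.
C_P = 0.3828·(C_{A0}−C_A) = 0.3828×1.749 = 0.670 kmol/m³.
C_Q = (C_{A0}−C_A)−C_P = 1.080 kmol/m³; S̃_{P/Q} = 0.6696/1.080 = 0.620.

0.620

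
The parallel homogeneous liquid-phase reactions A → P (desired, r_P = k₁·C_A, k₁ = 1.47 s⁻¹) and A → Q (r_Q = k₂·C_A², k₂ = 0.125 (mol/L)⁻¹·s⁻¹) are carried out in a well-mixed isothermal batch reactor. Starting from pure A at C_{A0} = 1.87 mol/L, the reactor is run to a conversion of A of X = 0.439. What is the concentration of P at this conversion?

C_A = C_{A0}(1−X) = 1.049 mol/L.
Along a PFR/batch, dC_P/dC_A = −r_P/(r_P+r_Q) = −k₁/(k₁+k₂·C_A).
Integrating from C_{A0} to C_A: C_P = (1.47/0.125)·ln[(1.47+0.125·1.87)/(1.47+0.125·1.05)] = 11.76·ln(1.704/1.601) = 0.7305 mol/L.

0.731 mol/L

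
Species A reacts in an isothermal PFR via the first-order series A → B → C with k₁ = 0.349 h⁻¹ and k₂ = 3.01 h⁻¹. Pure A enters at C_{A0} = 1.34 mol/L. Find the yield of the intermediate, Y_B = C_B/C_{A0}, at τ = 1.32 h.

0.0803

For first-order series with pure A initially, C_B(τ) = k₁C_{A0}/(k₂−k₁)·(e^(−k₁τ) − e^(−k₂τ)).
e^(−k₁τ) = e^(−0.349×1.32) = e^(−0.4607) = 0.6309; e^(−k₂τ) = e^(−3.973) = 0.01881.
C_B = 0.349×1.34/(3.01−0.349) × (0.6309−0.01881) = 0.1757×0.6120 = 0.1076 mol/L.
Y_B = C_B/C_{A0} = 0.1076/1.34 = 0.0803.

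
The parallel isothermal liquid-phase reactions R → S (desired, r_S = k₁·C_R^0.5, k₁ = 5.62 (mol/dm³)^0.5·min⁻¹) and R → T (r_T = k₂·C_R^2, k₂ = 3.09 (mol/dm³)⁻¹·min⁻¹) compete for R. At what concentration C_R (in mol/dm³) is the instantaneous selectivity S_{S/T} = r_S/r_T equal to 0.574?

S_{S/T} = (k₁/k₂)·C_R^-1.5 ⇒ C_R = (S·k₂/k₁)^(1/(-1.5)).
= (0.574×3.09/5.62)^(-0.6667) = (0.3156)^(-0.6667) = 2.16 mol/dm³.

2.16 mol/dm³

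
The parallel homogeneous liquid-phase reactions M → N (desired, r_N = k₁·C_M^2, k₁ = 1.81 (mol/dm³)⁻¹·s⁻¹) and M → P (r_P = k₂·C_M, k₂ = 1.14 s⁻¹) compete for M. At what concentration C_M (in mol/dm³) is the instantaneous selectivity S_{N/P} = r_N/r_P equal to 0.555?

S_{N/P} = (k₁/k₂)·C_M ⇒ C_M = S·k₂/k₁.
= 0.555×1.14/1.81 = 0.350 mol/dm³.

0.350 mol/dm³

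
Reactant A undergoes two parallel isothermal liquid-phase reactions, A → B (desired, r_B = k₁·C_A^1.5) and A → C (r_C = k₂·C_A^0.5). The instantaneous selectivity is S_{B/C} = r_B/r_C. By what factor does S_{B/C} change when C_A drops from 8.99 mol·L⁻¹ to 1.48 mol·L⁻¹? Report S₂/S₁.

0.165

S_{B/C} = (k₁/k₂)·C_A, so S₂/S₁ = (C_{A,2}/C_{A,1}).
= 1.48/8.99 = 0.165.
Selectivity toward B falls as C_A falls — high-concentration operation is favoured.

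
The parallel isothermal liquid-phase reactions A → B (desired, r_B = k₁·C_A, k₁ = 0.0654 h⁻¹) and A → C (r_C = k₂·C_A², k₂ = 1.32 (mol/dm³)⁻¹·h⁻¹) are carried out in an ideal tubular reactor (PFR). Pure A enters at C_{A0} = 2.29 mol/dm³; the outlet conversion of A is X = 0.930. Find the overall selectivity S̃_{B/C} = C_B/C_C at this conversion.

C_A = C_{A0}(1−X) = 0.1603 mol/dm³.
Along a PFR/batch, dC_B/dC_A = −r_B/(r_B+r_C) = −k₁/(k₁+k₂·C_A).
Integrating from C_{A0} to C_A: C_B = (0.0654/1.32)·ln[(0.0654+1.32·2.29)/(0.0654+1.32·0.160)] = 0.04955·ln(3.088/0.2770) = 0.1195 mol/dm³.
C_C = (C_{A0}−C_A)−C_B = 2.010 mol/dm³; S̃_{B/C} = 0.1195/2.010 = 0.0594.

0.0594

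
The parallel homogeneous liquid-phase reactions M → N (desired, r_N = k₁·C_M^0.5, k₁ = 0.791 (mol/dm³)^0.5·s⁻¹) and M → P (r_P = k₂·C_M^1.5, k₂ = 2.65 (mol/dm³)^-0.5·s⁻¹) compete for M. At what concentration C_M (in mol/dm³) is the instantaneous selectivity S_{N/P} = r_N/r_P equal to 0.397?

0.752 mol/dm³

S_{N/P} = (k₁/k₂)·C_M⁻¹ ⇒ C_M = (S·k₂/k₁)^(-1).
= (0.397×2.65/0.791)^(-1) = (1.330)^(-1) = 0.752 mol/dm³.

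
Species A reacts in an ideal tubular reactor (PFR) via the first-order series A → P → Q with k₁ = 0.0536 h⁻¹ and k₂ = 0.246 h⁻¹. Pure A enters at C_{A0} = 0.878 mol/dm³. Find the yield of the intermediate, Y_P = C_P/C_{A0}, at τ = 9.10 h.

Solving the coupled first-order balances gives C_P(τ) = [k₁/(k₂−k₁)]·C_{A0}·(e^(−k₁τ) − e^(−k₂τ)).
e^(−k₁τ) = e^(−0.0536×9.10) = e^(−0.4878) = 0.6140; e^(−k₂τ) = e^(−2.239) = 0.1066.
C_P = 0.0536×0.878/(0.246−0.0536) × (0.6140−0.1066) = 0.2446×0.5074 = 0.1241 mol/dm³.
Y_P = C_P/C_{A0} = 0.1241/0.878 = 0.141.

0.141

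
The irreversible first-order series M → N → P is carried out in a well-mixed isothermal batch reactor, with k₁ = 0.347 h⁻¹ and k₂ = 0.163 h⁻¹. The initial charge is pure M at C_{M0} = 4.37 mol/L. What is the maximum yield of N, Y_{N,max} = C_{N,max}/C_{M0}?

For a first-order series the maximum intermediate yield is C_{N,max}/C_{M0} = (k₁/k₂)^[k₂/(k₂−k₁)].
= (0.347/0.163)^(0.163/(0.163−0.347)) = (2.129)^(-0.8859) = 0.5120.

0.512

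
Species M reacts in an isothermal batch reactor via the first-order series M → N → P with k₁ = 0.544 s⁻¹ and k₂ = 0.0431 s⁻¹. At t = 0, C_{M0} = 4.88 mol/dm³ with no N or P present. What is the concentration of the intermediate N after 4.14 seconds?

3.88 mol/dm³

The intermediate concentration in a first-order A→B→C sequence is C_N = k₁C_{M0}(e^(−k₁t) − e^(−k₂t))/(k₂−k₁).
e^(−k₁t) = e^(−0.544×4.14) = e^(−2.252) = 0.1052; e^(−k₂t) = e^(−0.1784) = 0.8366.
C_N = 0.544×4.88/(0.0431−0.544) × (0.1052−0.8366) = (-5.300)×(-0.7314) = 3.876 mol/dm³.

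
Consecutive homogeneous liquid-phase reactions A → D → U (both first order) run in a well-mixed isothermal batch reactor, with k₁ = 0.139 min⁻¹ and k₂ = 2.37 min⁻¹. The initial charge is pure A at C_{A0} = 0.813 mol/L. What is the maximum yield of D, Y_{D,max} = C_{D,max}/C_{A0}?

At the optimum, C_{D,max}/C_{A0} = (k₁/k₂)^[k₂/(k₂−k₁)].
= (0.139/2.37)^(2.37/(2.37−0.139)) = (0.05865)^(1.062) = 0.04915.

0.0492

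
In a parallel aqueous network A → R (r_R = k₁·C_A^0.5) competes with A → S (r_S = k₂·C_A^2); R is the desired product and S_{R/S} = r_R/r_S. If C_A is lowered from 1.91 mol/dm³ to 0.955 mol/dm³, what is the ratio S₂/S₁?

2.83

S_{R/S} = (k₁/k₂)·C_A^-1.5, so S₂/S₁ = (C_{A,2}/C_{A,1})^-1.5.
= (0.955/1.91)^(-1.5) = (0.5000)^(-1.5) = 2.83.
Selectivity toward R rises as C_A falls — low-concentration operation is favoured.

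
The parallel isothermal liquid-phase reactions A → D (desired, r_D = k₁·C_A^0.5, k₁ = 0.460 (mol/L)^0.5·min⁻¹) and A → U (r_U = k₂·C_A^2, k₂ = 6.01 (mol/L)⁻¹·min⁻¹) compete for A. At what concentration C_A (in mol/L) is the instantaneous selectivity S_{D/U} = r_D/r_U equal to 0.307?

0.396 mol/L

S_{D/U} = (k₁/k₂)·C_A^-1.5 ⇒ C_A = (S·k₂/k₁)^(1/(-1.5)).
= (0.307×6.01/0.460)^(-0.6667) = (4.011)^(-0.6667) = 0.396 mol/L.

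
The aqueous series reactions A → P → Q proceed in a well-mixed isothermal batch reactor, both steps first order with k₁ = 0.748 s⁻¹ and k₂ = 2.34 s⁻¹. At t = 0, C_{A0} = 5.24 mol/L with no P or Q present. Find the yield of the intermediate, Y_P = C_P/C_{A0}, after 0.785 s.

0.186

The intermediate concentration in a first-order A→B→C sequence is C_P = k₁C_{A0}(e^(−k₁t) − e^(−k₂t))/(k₂−k₁).
e^(−k₁t) = e^(−0.748×0.785) = e^(−0.5872) = 0.5559; e^(−k₂t) = e^(−1.837) = 0.1593.
C_P = 0.748×5.24/(2.34−0.748) × (0.5559−0.1593) = 2.462×0.3966 = 0.9764 mol/L.
Y_P = C_P/C_{A0} = 0.9764/5.24 = 0.186.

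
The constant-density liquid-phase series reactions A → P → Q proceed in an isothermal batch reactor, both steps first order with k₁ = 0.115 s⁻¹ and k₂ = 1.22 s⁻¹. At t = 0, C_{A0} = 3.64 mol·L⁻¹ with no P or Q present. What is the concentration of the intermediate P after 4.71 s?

0.219 mol·L⁻¹

For first-order series with pure A initially, C_P(t) = k₁C_{A0}/(k₂−k₁)·(e^(−k₁t) − e^(−k₂t)).
e^(−k₁t) = e^(−0.115×4.71) = e^(−0.5416) = 0.5818; e^(−k₂t) = e^(−5.746) = 0.003195.
C_P = 0.115×3.64/(1.22−0.115) × (0.5818−0.003195) = 0.3788×0.5786 = 0.2192 mol·L⁻¹.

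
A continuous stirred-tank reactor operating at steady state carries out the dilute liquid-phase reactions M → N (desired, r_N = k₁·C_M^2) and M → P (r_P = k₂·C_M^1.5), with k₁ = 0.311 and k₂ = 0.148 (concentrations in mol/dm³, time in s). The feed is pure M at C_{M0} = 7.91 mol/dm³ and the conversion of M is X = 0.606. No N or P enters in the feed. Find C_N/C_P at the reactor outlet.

3.71

Exit C_M = C_{M0}(1−X) = 7.91×0.394 = 3.117 mol/dm³.
In a CSTR the entire volume is at exit conditions, so r_N = 0.311×3.117^2 = 3.021 and r_P = 0.148×3.117^1.5 = 0.8143.
Overall selectivity = C_N/C_P = r_Nτ/(r_Pτ) = r_N/r_P = 3.71.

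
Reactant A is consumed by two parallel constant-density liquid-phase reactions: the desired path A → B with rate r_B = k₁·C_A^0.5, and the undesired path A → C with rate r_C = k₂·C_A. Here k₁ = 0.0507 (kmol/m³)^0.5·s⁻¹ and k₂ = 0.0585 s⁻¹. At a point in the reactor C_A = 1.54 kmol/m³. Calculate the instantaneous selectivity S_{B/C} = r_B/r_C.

0.698

S_{B/C} = r_B/r_C = (k₁·C_A^0.5)/(k₂·C_A) = (k₁/k₂)·C_A^-0.5.
= (0.0507×1.540^0.5) / (0.0585×1.540) = 0.06292/0.09009 = 0.698.
The undesired path is higher order in A, so low C_A (CSTR or dilute feed) favours B.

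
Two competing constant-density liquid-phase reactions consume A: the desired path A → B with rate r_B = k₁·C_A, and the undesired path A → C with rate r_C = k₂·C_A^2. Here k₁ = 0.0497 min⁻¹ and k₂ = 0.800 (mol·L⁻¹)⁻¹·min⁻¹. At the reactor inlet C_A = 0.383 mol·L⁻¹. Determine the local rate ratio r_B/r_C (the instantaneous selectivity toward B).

0.162

S_{B/C} = r_B/r_C = (k₁·C_A)/(k₂·C_A^2) = (k₁/k₂)·C_A⁻¹.
= (0.0497×0.3830) / (0.800×0.3830^2) = 0.01904/0.1174 = 0.162.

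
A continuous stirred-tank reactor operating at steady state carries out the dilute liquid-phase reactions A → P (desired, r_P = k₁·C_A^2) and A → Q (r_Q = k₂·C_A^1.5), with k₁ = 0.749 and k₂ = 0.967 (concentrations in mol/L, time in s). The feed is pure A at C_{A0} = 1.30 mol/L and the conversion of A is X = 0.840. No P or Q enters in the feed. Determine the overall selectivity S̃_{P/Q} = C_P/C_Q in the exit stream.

Exit C_A = C_{A0}(1−X) = 1.30×0.160 = 0.2080 mol/L.
Rates in a CSTR are evaluated at the outlet concentration: r_P = 0.749×0.2080^2 = 0.03240, r_Q = 0.967×0.2080^1.5 = 0.09173.
Overall selectivity = C_P/C_Q = r_Pτ/(r_Qτ) = r_P/r_Q = 0.353.

0.353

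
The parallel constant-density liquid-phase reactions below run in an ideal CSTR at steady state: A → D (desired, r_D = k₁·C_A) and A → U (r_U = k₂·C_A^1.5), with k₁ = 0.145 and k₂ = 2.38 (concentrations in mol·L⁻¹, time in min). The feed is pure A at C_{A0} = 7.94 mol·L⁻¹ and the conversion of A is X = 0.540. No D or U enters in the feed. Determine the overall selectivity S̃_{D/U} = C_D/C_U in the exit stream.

Exit C_A = C_{A0}(1−X) = 7.94×0.460 = 3.652 mol·L⁻¹.
In a CSTR the entire volume is at exit conditions, so r_D = 0.145×3.652 = 0.5296 and r_U = 2.38×3.652^1.5 = 16.61.
Overall selectivity = C_D/C_U = r_Dτ/(r_Uτ) = r_D/r_U = 0.0319.

0.0319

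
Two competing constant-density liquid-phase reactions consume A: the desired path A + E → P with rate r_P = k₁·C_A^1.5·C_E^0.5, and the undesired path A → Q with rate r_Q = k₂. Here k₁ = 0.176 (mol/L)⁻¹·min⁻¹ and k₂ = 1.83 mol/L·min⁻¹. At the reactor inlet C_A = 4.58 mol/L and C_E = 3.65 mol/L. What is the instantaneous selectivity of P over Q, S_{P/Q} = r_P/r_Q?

S_{P/Q} = r_P/r_Q = (k₁·C_A^1.5·C_E^0.5)/(k₂) = (k₁/k₂)·C_A^1.5·C_E^0.5.
= (0.176×4.580^1.5×3.650^0.5) / (1.83) = 3.296/1.830 = 1.80.

1.80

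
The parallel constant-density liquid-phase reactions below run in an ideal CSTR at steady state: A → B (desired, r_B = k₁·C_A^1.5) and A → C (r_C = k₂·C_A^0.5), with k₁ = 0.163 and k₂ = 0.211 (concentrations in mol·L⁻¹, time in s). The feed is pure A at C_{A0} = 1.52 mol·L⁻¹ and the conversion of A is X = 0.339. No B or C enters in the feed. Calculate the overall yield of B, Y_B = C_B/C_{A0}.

Exit C_A = C_{A0}(1−X) = 1.52×0.661 = 1.005 mol·L⁻¹.
In a CSTR the entire volume is at exit conditions, so r_B = 0.163×1.005^1.5 = 0.1642 and r_C = 0.211×1.005^0.5 = 0.2115.
Fraction of consumed A going to B: r_B/(r_B+r_C) = 0.4370.
C_B = 0.4370·C_{A0}·X = 0.4370×1.52×0.339 = 0.225 mol·L⁻¹; Y_B = C_B/C_{A0} = 0.148.

0.148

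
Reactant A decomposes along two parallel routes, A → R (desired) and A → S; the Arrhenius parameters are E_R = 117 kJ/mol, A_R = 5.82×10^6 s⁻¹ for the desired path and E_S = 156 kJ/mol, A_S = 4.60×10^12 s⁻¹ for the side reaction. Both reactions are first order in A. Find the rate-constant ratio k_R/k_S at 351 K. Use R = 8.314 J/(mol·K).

0.806

With equal orders, S_{R/S} = k_R/k_S = (A_R/A_S)·exp[(E_S−E_R)/(RT)].
(E_S−E_R)/(RT) = (156−117)×10³/(8.314×351) = 39000/2918 = 13.36.
k_R/k_S = (5.82×10^6/4.60×10^12)·exp(13.36) = 1.265×10^-6 × 6.369×10^5 = 0.806.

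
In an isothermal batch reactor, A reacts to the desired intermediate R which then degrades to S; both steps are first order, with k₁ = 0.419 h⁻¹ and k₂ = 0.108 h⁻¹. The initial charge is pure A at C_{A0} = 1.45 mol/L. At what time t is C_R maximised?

For first-order series the maximum of C_R occurs at t_opt = ln(k₂/k₁)/(k₂−k₁).
= ln(0.108/0.419)/(0.108−0.419) = ln(0.2578)/-0.3110 = -1.356/-0.3110 = 4.36 h.

4.36 h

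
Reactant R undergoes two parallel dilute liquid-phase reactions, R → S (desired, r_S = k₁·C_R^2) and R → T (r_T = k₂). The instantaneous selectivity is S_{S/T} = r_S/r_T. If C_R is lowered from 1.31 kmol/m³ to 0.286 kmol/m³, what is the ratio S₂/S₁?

S_{S/T} = (k₁/k₂)·C_R^2, so S₂/S₁ = (C_{R,2}/C_{R,1})^2.
= (0.286/1.31)^2 = (0.2183)^2 = 0.0477.
Selectivity toward S falls as C_R falls — high-concentration operation is favoured.

0.0477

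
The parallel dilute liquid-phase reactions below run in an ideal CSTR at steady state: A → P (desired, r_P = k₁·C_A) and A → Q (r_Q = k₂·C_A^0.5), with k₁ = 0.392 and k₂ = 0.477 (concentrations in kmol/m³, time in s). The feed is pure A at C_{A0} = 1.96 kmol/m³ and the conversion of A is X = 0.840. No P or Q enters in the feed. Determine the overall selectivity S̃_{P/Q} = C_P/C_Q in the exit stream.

Exit C_A = C_{A0}(1−X) = 1.96×0.160 = 0.3136 kmol/m³.
In a CSTR the entire volume is at exit conditions, so r_P = 0.392×0.3136 = 0.1229 and r_Q = 0.477×0.3136^0.5 = 0.2671.
Overall selectivity = C_P/C_Q = r_Pτ/(r_Qτ) = r_P/r_Q = 0.460.

0.460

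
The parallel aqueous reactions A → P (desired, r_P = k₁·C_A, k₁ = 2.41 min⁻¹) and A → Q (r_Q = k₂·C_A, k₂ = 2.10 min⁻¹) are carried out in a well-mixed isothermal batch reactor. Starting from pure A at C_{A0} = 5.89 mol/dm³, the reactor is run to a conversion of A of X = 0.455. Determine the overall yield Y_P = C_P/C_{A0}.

C_A = C_{A0}(1−X) = 3.210 mol/dm³.
Both paths are first order in A, so the instantaneous fraction to P is constant: dC_P/d(−C_A) = k₁/(k₁+k₂) = 0.5344.
C_P = 0.5344·(C_{A0}−C_A) = 0.5344×2.680 = 1.43 mol/dm³.
Y_P = C_P/C_{A0} = 1.432/5.89 = 0.243.

0.243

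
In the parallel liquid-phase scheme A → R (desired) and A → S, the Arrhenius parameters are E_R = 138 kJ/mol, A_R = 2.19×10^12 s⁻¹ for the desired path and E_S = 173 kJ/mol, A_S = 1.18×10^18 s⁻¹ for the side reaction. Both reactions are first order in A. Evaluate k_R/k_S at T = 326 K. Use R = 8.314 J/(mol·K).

Since both paths have the same order in A, the concentration cancels and S_{R/S} = k_R/k_S = (A_R/A_S)·exp[(E_S−E_R)/(RT)].
(E_S−E_R)/(RT) = (173−138)×10³/(8.314×326) = 35000/2710 = 12.91.
k_R/k_S = (2.19×10^12/1.18×10^18)·exp(12.91) = 1.856×10^-6 × 4.057×10^5 = 0.753.
Since E_R < E_S, lowering the temperature improves selectivity toward R.

0.753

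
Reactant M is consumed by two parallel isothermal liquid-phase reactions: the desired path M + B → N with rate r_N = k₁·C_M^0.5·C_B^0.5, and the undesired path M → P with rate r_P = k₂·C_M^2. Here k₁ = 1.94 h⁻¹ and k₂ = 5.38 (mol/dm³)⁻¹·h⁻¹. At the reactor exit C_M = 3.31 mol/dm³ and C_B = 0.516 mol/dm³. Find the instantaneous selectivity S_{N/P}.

0.0430

S_{N/P} = r_N/r_P = (k₁·C_M^0.5·C_B^0.5)/(k₂·C_M^2) = (k₁/k₂)·C_M^-1.5·C_B^0.5.
= (1.94×3.310^0.5×0.5160^0.5) / (5.38×3.310^2) = 2.535/58.94 = 0.0430.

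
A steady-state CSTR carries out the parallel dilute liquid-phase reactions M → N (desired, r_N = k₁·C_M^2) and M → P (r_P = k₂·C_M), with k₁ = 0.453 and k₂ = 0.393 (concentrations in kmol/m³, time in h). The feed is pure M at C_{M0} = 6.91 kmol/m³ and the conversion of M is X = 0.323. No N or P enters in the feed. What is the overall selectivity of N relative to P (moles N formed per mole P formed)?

5.39

Exit C_M = C_{M0}(1−X) = 6.91×0.677 = 4.678 kmol/m³.
A CSTR operates uniformly at the exit composition, giving r_N = 9.914 and r_P = 1.838 (each k·C_M^n at C_M = 4.678).
Overall selectivity = C_N/C_P = r_Nτ/(r_Pτ) = r_N/r_P = 5.39.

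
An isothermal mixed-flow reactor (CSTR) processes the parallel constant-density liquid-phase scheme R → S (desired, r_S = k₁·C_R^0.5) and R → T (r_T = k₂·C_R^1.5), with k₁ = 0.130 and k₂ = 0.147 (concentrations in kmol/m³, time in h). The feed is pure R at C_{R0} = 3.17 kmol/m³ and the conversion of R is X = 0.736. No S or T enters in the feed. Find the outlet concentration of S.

1.20 kmol/m³

Exit C_R = C_{R0}(1−X) = 3.17×0.264 = 0.8369 kmol/m³.
In a CSTR the entire volume is at exit conditions, so r_S = 0.130×0.8369^0.5 = 0.1189 and r_T = 0.147×0.8369^1.5 = 0.1125.
Fraction of consumed R going to S: r_S/(r_S+r_T) = 0.5138.
C_S = 0.5138·C_{R0}·X = 0.5138×3.17×0.736 = 1.20 kmol/m³.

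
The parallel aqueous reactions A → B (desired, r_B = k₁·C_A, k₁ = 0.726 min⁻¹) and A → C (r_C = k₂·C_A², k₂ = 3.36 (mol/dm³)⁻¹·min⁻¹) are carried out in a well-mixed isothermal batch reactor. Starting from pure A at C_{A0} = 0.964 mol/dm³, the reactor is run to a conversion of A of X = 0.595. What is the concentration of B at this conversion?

C_A = C_{A0}(1−X) = 0.3904 mol/dm³.
Along a PFR/batch, dC_B/dC_A = −r_B/(r_B+r_C) = −k₁/(k₁+k₂·C_A).
Integrating from C_{A0} to C_A: C_B = (0.726/3.36)·ln[(0.726+3.36·0.964)/(0.726+3.36·0.390)] = 0.2161·ln(3.965/2.038) = 0.1438 mol/dm³.

0.144 mol/dm³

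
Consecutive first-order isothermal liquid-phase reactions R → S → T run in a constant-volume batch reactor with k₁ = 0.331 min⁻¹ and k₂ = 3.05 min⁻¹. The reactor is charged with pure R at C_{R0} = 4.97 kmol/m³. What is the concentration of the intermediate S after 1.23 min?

0.388 kmol/m³

The intermediate concentration in a first-order A→B→C sequence is C_S = k₁C_{R0}(e^(−k₁t) − e^(−k₂t))/(k₂−k₁).
e^(−k₁t) = e^(−0.331×1.23) = e^(−0.4071) = 0.6656; e^(−k₂t) = e^(−3.751) = 0.02348.
C_S = 0.331×4.97/(3.05−0.331) × (0.6656−0.02348) = 0.6050×0.6421 = 0.3885 kmol/m³.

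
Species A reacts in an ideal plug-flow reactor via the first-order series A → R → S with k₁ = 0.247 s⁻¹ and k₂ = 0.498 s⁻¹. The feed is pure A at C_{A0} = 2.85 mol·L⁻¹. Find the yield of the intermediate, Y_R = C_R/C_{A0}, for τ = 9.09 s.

0.0936

Solving the coupled first-order balances gives C_R(τ) = [k₁/(k₂−k₁)]·C_{A0}·(e^(−k₁τ) − e^(−k₂τ)).
e^(−k₁τ) = e^(−0.247×9.09) = e^(−2.245) = 0.1059; e^(−k₂τ) = e^(−4.527) = 0.01082.
C_R = 0.247×2.85/(0.498−0.247) × (0.1059−0.01082) = 2.805×0.09509 = 0.2667 mol·L⁻¹.
Y_R = C_R/C_{A0} = 0.2667/2.85 = 0.0936.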